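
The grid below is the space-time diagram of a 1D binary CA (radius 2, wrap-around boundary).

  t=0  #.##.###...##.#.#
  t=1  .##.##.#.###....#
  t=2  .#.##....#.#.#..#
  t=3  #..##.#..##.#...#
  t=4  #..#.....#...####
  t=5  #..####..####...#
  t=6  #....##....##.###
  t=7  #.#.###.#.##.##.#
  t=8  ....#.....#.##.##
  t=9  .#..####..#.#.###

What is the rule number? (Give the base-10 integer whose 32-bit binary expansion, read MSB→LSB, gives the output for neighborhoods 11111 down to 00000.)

  nb #####: next=.  (t=4,i=15, bit31=0)
  nb ####.: next=#  (t=4,i=16, bit30=1)
  nb ###.#: next=.  (t=7,i=6, bit29=0)
  nb ###..: next=#  (t=0,i=7, bit28=1)
  nb ##.##: next=#  (t=0,i=1, bit27=1)
  nb ##.#.: next=.  (t=0,i=13, bit26=0)
  nb ##..#: next=.  (t=3,i=1, bit25=0)
  nb ##...: next=.  (t=0,i=8, bit24=0)
  nb #.###: next=#  (t=0,i=5, bit23=1)
  nb #.##.: next=#  (t=0,i=2, bit22=1)
  nb #.#.#: next=.  (t=0,i=14, bit21=0)
  nb #.#..: next=.  (t=2,i=13, bit20=0)
  nb #..##: next=.  (t=3,i=2, bit19=0)
  nb #..#.: next=.  (t=2,i=15, bit18=0)
  nb #...#: next=#  (t=0,i=9, bit17=1)
  nb #....: next=#  (t=1,i=13, bit16=1)
  nb .####: next=.  (t=4,i=14, bit15=0)
  nb .###.: next=.  (t=0,i=6, bit14=0)
  nb .##.#: next=.  (t=0,i=0, bit13=0)
  nb .##..: next=#  (t=2,i=4, bit12=1)
  nb .#.##: next=.  (t=0,i=15, bit11=0)
  nb .#.#.: next=#  (t=2,i=0, bit10=1)
  nb .#..#: next=.  (t=2,i=14, bit9=0)
  nb .#...: next=#  (t=3,i=13, bit8=1)
  nb ..###: next=.  (t=4,i=13, bit7=0)
  nb ..##.: next=#  (t=0,i=11, bit6=1)
  nb ..#.#: next=#  (t=1,i=16, bit5=1)
  nb ..#..: next=#  (t=4,i=3, bit4=1)
  nb ...##: next=#  (t=0,i=10, bit3=1)
  nb ...#.: next=.  (t=1,i=15, bit2=0)
  nb ....#: next=.  (t=1,i=14, bit1=0)
  nb .....: next=#  (t=4,i=6, bit0=1)
  bits 01011000110000110001010101111001 = 1489180025

1489180025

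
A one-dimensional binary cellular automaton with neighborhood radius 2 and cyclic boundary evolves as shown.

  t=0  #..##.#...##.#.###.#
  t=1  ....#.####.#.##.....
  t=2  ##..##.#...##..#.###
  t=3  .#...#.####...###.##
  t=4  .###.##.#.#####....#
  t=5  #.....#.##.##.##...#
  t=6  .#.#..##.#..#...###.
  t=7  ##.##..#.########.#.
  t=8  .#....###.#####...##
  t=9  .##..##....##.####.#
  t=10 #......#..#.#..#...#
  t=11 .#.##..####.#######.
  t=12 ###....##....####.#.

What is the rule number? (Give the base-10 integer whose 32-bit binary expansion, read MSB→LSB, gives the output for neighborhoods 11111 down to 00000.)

2436279225

  ##### -> #   bit 31 = 1  t=2,i=19
  ####. -> .   bit 30 = 0  t=1,i=8
  ###.# -> .   bit 29 = 0  t=0,i=17
  ###.. -> #   bit 28 = 1  t=2,i=1
  ##.## -> .   bit 27 = 0  t=0,i=18
  ##.#. -> .   bit 26 = 0  t=0,i=5
  ##..# -> .   bit 25 = 0  t=0,i=1
  ##... -> #   bit 24 = 1  t=1,i=15
  #.### -> .   bit 23 = 0  t=0,i=15
  #.##. -> .   bit 22 = 0  t=0,i=19
  #.#.# -> #   bit 21 = 1  t=0,i=13
  #.#.. -> #   bit 20 = 1  t=0,i=6
  #..## -> .   bit 19 = 0  t=0,i=2
  #..#. -> #   bit 18 = 1  t=2,i=14
  #...# -> #   bit 17 = 1  t=0,i=8
  #.... -> .   bit 16 = 0  t=1,i=16
  .#### -> #   bit 15 = 1  t=1,i=7
  .###. -> .   bit 14 = 0  t=0,i=16
  .##.# -> #   bit 13 = 1  t=0,i=4
  .##.. -> .   bit 12 = 0  t=0,i=0
  .#.## -> #   bit 11 = 1  t=0,i=14
  .#.#. -> .   bit 10 = 0  t=6,i=2
  .#..# -> #   bit 9 = 1  t=6,i=4
  .#... -> #   bit 8 = 1  t=0,i=7
  ..### -> #   bit 7 = 1  t=3,i=14
  ..##. -> .   bit 6 = 0  t=0,i=3
  ..#.# -> #   bit 5 = 1  t=1,i=4
  ..#.. -> #   bit 4 = 1  t=6,i=12
  ...## -> #   bit 3 = 1  t=0,i=9
  ...#. -> .   bit 2 = 0  t=1,i=3
  ....# -> .   bit 1 = 0  t=1,i=2
  ..... -> #   bit 0 = 1  t=1,i=0
  bits 10010001001101101010101110111001 = 2436279225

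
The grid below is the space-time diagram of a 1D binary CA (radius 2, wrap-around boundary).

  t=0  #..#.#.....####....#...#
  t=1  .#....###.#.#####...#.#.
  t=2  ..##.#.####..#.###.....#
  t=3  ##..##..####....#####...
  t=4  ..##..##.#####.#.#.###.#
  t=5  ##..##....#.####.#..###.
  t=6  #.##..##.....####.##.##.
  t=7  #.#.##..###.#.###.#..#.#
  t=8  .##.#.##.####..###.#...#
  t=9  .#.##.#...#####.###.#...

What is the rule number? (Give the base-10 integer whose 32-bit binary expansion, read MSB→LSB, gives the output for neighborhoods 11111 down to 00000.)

  [31] ##### => .  t=1,i=14
  [30] ####. => #  t=0,i=13
  [29] ###.# => #  t=1,i=8
  [28] ###.. => #  t=0,i=14
  [27] ##.## => .  t=4,i=8
  [26] ##.#. => #  t=1,i=9
  [25] ##..# => #  t=0,i=1
  [24] ##... => #  t=0,i=15
  [23] #.### => .  t=1,i=12
  [22] #.##. => #  t=5,i=0
  [21] #.#.# => #  t=1,i=10
  [20] #.#.. => .  t=0,i=5
  [19] #..## => #  t=2,i=1
  [18] #..#. => .  t=0,i=2
  [17] #...# => .  t=0,i=21
  [16] #.... => #  t=0,i=7
  [15] .#### => #  t=0,i=12
  [14] .###. => #  t=1,i=7
  [13] .##.# => .  t=2,i=3
  [12] .##.. => .  t=0,i=0
  [11] .#.## => .  t=1,i=11
  [10] .#.#. => .  t=0,i=4
  [9] .#..# => #  t=1,i=23
  [8] .#... => #  t=0,i=6
  [7] ..### => .  t=0,i=11
  [6] ..##. => .  t=0,i=23
  [5] ..#.# => .  t=0,i=3
  [4] ..#.. => .  t=0,i=19
  [3] ...## => #  t=0,i=10
  [2] ...#. => .  t=0,i=18
  [1] ....# => .  t=0,i=9
  [0] ..... => #  t=0,i=8
  bits 01110111011010011100001100001001 = 2003419913

2003419913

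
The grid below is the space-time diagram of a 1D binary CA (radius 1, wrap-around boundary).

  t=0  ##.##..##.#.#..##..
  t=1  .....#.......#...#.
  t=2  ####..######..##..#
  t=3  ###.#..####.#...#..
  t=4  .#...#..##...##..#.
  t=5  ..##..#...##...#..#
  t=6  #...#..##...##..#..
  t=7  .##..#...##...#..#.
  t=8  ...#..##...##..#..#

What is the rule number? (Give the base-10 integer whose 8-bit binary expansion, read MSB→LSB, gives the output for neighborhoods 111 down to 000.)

145

  ### -> #   bit 7 = 1  t=2,i=0
  ##. -> .   bit 6 = 0  t=0,i=1
  #.# -> .   bit 5 = 0  t=0,i=2
  #.. -> #   bit 4 = 1  t=0,i=5
  .## -> .   bit 3 = 0  t=0,i=0
  .#. -> .   bit 2 = 0  t=0,i=10
  ..# -> .   bit 1 = 0  t=0,i=6
  ... -> #   bit 0 = 1  t=1,i=0
  bits 10010001 = 145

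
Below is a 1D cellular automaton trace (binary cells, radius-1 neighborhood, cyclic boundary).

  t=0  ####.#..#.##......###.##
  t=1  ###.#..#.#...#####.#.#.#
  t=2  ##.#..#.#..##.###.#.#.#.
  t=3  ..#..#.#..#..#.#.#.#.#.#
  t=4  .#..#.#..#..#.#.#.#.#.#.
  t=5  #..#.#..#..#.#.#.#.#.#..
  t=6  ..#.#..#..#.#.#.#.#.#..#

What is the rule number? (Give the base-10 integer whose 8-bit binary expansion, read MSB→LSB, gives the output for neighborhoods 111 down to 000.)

163

  nb ###: next=#  (t=0,i=0, bit7=1)
  nb ##.: next=.  (t=0,i=3, bit6=0)
  nb #.#: next=#  (t=0,i=4, bit5=1)
  nb #..: next=.  (t=0,i=6, bit4=0)
  nb .##: next=.  (t=0,i=10, bit3=0)
  nb .#.: next=.  (t=0,i=5, bit2=0)
  nb ..#: next=#  (t=0,i=7, bit1=1)
  nb ...: next=#  (t=0,i=13, bit0=1)
  bits 10100011 = 163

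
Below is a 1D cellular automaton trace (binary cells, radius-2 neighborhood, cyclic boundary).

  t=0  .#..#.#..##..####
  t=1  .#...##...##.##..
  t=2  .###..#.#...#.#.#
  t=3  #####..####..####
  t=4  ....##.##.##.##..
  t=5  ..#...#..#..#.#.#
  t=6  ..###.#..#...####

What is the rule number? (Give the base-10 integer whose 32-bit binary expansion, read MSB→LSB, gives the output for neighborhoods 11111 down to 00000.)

  nb #####: next=.  (t=3,i=0, bit31=0)
  nb ####.: next=.  (t=0,i=15, bit30=0)
  nb ###.#: next=.  (t=0,i=16, bit29=0)
  nb ###..: next=#  (t=2,i=3, bit28=1)
  nb ##.##: next=#  (t=1,i=12, bit27=1)
  nb ##.#.: next=.  (t=0,i=0, bit26=0)
  nb ##..#: next=#  (t=0,i=11, bit25=1)
  nb ##...: next=.  (t=1,i=7, bit24=0)
  nb #.###: next=#  (t=2,i=1, bit23=1)
  nb #.##.: next=.  (t=1,i=13, bit22=0)
  nb #.#.#: next=#  (t=2,i=14, bit21=1)
  nb #.#..: next=#  (t=0,i=1, bit20=1)
  nb #..##: next=.  (t=0,i=8, bit19=0)
  nb #..#.: next=.  (t=0,i=3, bit18=0)
  nb #...#: next=#  (t=1,i=3, bit17=1)
  nb #....: next=#  (t=4,i=16, bit16=1)
  nb .####: next=#  (t=0,i=14, bit15=1)
  nb .###.: next=#  (t=2,i=2, bit14=1)
  nb .##.#: next=.  (t=1,i=11, bit13=0)
  nb .##..: next=#  (t=0,i=10, bit12=1)
  nb .#.##: next=#  (t=2,i=0, bit11=1)
  nb .#.#.: next=#  (t=0,i=5, bit10=1)
  nb .#..#: next=.  (t=0,i=2, bit9=0)
  nb .#...: next=#  (t=1,i=2, bit8=1)
  nb ..###: next=#  (t=0,i=13, bit7=1)
  nb ..##.: next=.  (t=0,i=9, bit6=0)
  nb ..#.#: next=.  (t=0,i=4, bit5=0)
  nb ..#..: next=#  (t=1,i=1, bit4=1)
  nb ...##: next=.  (t=1,i=4, bit3=0)
  nb ...#.: next=.  (t=1,i=0, bit2=0)
  nb ....#: next=#  (t=4,i=2, bit1=1)
  nb .....: next=.  (t=4,i=0, bit0=0)
  bits 00011010101100111101110110010010 = 447995282

447995282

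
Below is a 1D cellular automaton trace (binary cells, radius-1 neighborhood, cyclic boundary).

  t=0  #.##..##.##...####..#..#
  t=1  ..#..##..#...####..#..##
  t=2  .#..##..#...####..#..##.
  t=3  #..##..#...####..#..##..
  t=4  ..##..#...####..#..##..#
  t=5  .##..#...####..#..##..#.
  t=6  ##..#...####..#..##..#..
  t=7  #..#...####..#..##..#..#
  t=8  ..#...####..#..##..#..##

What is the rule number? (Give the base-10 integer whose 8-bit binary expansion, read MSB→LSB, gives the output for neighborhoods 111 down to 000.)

138

  ###|#  b7=1 t=0,i=15
  ##.|.  b6=0 t=0,i=0
  #.#|.  b5=0 t=0,i=1
  #..|.  b4=0 t=0,i=4
  .##|#  b3=1 t=0,i=2
  .#.|.  b2=0 t=0,i=20
  ..#|#  b1=1 t=0,i=5
  ...|.  b0=0 t=0,i=12
  bits 10001010 = 138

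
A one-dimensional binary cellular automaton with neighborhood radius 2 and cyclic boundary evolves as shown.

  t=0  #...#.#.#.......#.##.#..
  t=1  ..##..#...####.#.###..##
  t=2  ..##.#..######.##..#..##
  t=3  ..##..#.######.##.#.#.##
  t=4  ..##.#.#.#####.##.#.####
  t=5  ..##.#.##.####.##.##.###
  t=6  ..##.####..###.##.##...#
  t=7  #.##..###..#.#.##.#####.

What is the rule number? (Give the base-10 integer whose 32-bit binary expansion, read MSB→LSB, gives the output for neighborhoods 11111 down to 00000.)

  #####|#  b31=1 t=2,i=10
  ####.|#  b30=1 t=1,i=12
  ###.#|#  b29=1 t=1,i=13
  ###..|#  b28=1 t=1,i=19
  ##.##|.  b27=0 t=2,i=14
  ##.#.|.  b26=0 t=0,i=20
  ##..#|.  b25=0 t=1,i=0
  ##...|#  b24=1 t=6,i=20
  #.###|.  b23=0 t=1,i=17
  #.##.|#  b22=1 t=0,i=18
  #.#.#|#  b21=1 t=0,i=6
  #.#..|.  b20=0 t=0,i=8
  #..##|.  b19=0 t=1,i=1
  #..#.|#  b18=1 t=0,i=23
  #...#|#  b17=1 t=0,i=2
  #....|#  b16=1 t=0,i=10
  .####|#  b15=1 t=1,i=11
  .###.|.  b14=0 t=1,i=18
  .##.#|#  b13=1 t=0,i=19
  .##..|#  b12=1 t=1,i=3
  .#.##|#  b11=1 t=0,i=17
  .#.#.|.  b10=0 t=0,i=5
  .#..#|#  b9=1 t=0,i=22
  .#...|.  b8=0 t=0,i=1
  ..###|#  b7=1 t=1,i=10
  ..##.|#  b6=1 t=1,i=2
  ..#.#|.  b5=0 t=0,i=4
  ..#..|.  b4=0 t=0,i=0
  ...##|#  b3=1 t=1,i=9
  ...#.|#  b2=1 t=0,i=3
  ....#|.  b1=0 t=0,i=14
  .....|#  b0=1 t=0,i=11
  bits 11110001011001111011101011001101 = 4050107085

4050107085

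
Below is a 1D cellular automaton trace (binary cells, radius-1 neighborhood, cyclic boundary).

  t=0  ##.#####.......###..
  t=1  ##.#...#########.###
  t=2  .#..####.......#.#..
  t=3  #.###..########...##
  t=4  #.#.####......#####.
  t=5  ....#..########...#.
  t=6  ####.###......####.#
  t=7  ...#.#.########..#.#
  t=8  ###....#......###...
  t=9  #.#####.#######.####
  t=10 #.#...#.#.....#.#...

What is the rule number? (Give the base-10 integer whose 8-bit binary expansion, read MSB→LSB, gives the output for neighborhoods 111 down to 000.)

91

  [7] ### => .  t=0,i=4
  [6] ##. => #  t=0,i=1
  [5] #.# => .  t=0,i=2
  [4] #.. => #  t=0,i=8
  [3] .## => #  t=0,i=0
  [2] .#. => .  t=1,i=3
  [1] ..# => #  t=0,i=14
  [0] ... => #  t=0,i=9
  bits 01011011 = 91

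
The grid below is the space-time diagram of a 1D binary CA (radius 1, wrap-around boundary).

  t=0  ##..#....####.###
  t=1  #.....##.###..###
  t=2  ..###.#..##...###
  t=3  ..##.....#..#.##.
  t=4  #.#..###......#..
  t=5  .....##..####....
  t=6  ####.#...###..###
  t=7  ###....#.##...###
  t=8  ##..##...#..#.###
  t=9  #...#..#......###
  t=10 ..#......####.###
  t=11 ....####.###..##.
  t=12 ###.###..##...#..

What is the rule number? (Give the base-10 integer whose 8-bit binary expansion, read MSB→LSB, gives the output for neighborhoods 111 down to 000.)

  [7] ### => #  t=0,i=0
  [6] ##. => .  t=0,i=1
  [5] #.# => .  t=0,i=13
  [4] #.. => .  t=0,i=2
  [3] .## => #  t=0,i=9
  [2] .#. => .  t=0,i=4
  [1] ..# => .  t=0,i=3
  [0] ... => #  t=0,i=6
  bits 10001001 = 137

137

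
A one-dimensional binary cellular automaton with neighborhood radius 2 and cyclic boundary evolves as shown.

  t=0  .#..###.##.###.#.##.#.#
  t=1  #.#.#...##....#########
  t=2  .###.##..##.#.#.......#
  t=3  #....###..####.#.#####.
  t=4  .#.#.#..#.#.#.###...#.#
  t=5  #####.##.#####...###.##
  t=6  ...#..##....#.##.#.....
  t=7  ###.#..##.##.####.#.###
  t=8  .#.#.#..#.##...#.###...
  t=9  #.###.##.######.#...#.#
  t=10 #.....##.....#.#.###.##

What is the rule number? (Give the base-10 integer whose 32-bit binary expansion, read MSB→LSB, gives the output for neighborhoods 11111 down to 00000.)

  ##### -> .   bit 31 = 0  t=1,i=16
  ####. -> #   bit 30 = 1  t=1,i=22
  ###.# -> .   bit 29 = 0  t=0,i=6
  ###.. -> .   bit 28 = 0  t=3,i=7
  ##.## -> .   bit 27 = 0  t=0,i=7
  ##.#. -> #   bit 26 = 1  t=0,i=14
  ##..# -> #   bit 25 = 1  t=2,i=7
  ##... -> #   bit 24 = 1  t=1,i=10
  #.### -> .   bit 23 = 0  t=0,i=11
  #.##. -> #   bit 22 = 1  t=0,i=8
  #.#.# -> #   bit 21 = 1  t=0,i=15
  #.#.. -> .   bit 20 = 0  t=0,i=1
  #..## -> .   bit 19 = 0  t=0,i=3
  #..#. -> #   bit 18 = 1  t=4,i=7
  #...# -> #   bit 17 = 1  t=1,i=6
  #.... -> .   bit 16 = 0  t=1,i=11
  .#### -> .   bit 15 = 0  t=1,i=15
  .###. -> .   bit 14 = 0  t=0,i=5
  .##.# -> #   bit 13 = 1  t=0,i=9
  .##.. -> #   bit 12 = 1  t=1,i=9
  .#.## -> #   bit 11 = 1  t=0,i=16
  .#.#. -> #   bit 10 = 1  t=0,i=0
  .#..# -> #   bit 9 = 1  t=0,i=2
  .#... -> #   bit 8 = 1  t=1,i=5
  ..### -> #   bit 7 = 1  t=0,i=4
  ..##. -> .   bit 6 = 0  t=1,i=8
  ..#.# -> .   bit 5 = 0  t=2,i=22
  ..#.. -> .   bit 4 = 0  t=6,i=3
  ...## -> .   bit 3 = 0  t=1,i=7
  ...#. -> #   bit 2 = 1  t=2,i=21
  ....# -> #   bit 1 = 1  t=1,i=12
  ..... -> #   bit 0 = 1  t=2,i=17
  bits 01000111011001100011111110000111 = 1197883271

1197883271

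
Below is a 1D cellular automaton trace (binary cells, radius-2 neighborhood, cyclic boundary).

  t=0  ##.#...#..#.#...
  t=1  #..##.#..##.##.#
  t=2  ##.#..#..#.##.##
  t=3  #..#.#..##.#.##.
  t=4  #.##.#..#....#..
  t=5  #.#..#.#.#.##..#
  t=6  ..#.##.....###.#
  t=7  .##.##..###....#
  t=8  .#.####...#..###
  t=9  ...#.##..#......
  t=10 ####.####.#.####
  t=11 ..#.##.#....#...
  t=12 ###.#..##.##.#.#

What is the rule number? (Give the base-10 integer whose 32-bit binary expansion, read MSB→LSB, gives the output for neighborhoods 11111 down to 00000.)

  [31] ##### => .  t=10,i=0
  [30] ####. => #  t=2,i=0
  [29] ###.# => .  t=2,i=1
  [28] ###.. => #  t=7,i=10
  [27] ##.## => #  t=1,i=11
  [26] ##.#. => .  t=0,i=2
  [25] ##..# => #  t=1,i=1
  [24] ##... => .  t=6,i=6
  [23] #.### => #  t=2,i=14
  [22] #.##. => #  t=1,i=12
  [21] #.#.# => .  t=3,i=11
  [20] #.#.. => #  t=0,i=3
  [19] #..## => .  t=1,i=2
  [18] #..#. => #  t=0,i=9
  [17] #...# => .  t=0,i=5
  [16] #.... => .  t=4,i=10
  [15] .#### => .  t=2,i=15
  [14] .###. => .  t=6,i=12
  [13] .##.# => .  t=0,i=1
  [12] .##.. => #  t=1,i=0
  [11] .#.## => .  t=2,i=10
  [10] .#.#. => .  t=0,i=11
  [9] .#..# => .  t=0,i=8
  [8] .#... => #  t=0,i=4
  [7] ..### => .  t=6,i=11
  [6] ..##. => #  t=0,i=0
  [5] ..#.# => #  t=0,i=10
  [4] ..#.. => .  t=0,i=7
  [3] ...## => #  t=0,i=15
  [2] ...#. => #  t=0,i=6
  [1] ....# => #  t=4,i=11
  [0] ..... => #  t=6,i=8
  bits 01011010110101000001000101101111 = 1523847535

1523847535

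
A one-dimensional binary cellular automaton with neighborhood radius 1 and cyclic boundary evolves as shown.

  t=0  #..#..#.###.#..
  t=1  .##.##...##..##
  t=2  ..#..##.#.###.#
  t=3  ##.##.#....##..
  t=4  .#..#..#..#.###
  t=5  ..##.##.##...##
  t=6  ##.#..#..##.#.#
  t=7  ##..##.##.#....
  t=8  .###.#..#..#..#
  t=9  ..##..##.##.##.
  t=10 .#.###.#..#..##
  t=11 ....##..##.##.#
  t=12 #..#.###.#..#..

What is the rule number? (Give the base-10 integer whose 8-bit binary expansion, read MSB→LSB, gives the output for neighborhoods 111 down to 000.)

210

  nb ###: next=#  (t=0,i=9, bit7=1)
  nb ##.: next=#  (t=0,i=10, bit6=1)
  nb #.#: next=.  (t=0,i=7, bit5=0)
  nb #..: next=#  (t=0,i=1, bit4=1)
  nb .##: next=.  (t=0,i=8, bit3=0)
  nb .#.: next=.  (t=0,i=0, bit2=0)
  nb ..#: next=#  (t=0,i=2, bit1=1)
  nb ...: next=.  (t=1,i=7, bit0=0)
  bits 11010010 = 210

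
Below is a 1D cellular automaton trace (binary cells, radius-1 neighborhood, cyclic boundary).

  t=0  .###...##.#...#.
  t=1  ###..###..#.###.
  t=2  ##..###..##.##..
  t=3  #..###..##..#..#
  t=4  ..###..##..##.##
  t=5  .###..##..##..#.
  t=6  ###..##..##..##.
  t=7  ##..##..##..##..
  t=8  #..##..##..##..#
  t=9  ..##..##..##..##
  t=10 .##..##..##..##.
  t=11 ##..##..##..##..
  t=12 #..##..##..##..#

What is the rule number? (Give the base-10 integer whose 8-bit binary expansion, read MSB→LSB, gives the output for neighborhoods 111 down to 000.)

  ### -> #   bit 7 = 1  t=0,i=2
  ##. -> .   bit 6 = 0  t=0,i=3
  #.# -> .   bit 5 = 0  t=0,i=9
  #.. -> .   bit 4 = 0  t=0,i=4
  .## -> #   bit 3 = 1  t=0,i=1
  .#. -> #   bit 2 = 1  t=0,i=10
  ..# -> #   bit 1 = 1  t=0,i=0
  ... -> #   bit 0 = 1  t=0,i=5
  bits 10001111 = 143

143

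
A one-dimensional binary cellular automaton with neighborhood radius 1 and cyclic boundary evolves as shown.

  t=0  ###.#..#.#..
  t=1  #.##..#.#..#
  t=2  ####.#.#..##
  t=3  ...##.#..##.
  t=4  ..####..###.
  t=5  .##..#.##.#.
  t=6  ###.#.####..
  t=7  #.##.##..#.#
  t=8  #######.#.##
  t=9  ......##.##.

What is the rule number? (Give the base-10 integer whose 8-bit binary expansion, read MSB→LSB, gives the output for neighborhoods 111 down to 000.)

  ###|.  b7=0 t=0,i=1
  ##.|#  b6=1 t=0,i=2
  #.#|#  b5=1 t=0,i=3
  #..|.  b4=0 t=0,i=5
  .##|#  b3=1 t=0,i=0
  .#.|.  b2=0 t=0,i=4
  ..#|#  b1=1 t=0,i=6
  ...|.  b0=0 t=3,i=0
  bits 01101010 = 106

106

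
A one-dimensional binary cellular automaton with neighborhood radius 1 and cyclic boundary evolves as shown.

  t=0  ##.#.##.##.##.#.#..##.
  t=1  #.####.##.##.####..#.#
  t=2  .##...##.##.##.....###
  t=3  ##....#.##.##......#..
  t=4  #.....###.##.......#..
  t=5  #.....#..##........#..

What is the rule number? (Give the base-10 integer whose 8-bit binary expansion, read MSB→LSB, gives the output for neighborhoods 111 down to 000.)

44

  nb ###: next=.  (t=1,i=3, bit7=0)
  nb ##.: next=.  (t=0,i=1, bit6=0)
  nb #.#: next=#  (t=0,i=2, bit5=1)
  nb #..: next=.  (t=0,i=17, bit4=0)
  nb .##: next=#  (t=0,i=0, bit3=1)
  nb .#.: next=#  (t=0,i=3, bit2=1)
  nb ..#: next=.  (t=0,i=18, bit1=0)
  nb ...: next=.  (t=2,i=4, bit0=0)
  bits 00101100 = 44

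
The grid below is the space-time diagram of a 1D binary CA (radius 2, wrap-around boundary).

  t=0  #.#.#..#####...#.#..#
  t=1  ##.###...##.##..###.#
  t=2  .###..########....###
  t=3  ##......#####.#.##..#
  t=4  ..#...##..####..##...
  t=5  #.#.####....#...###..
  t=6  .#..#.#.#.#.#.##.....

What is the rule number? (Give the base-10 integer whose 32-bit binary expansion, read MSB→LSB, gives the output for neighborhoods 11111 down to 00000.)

3989976666

  [31] ##### => #  t=0,i=9
  [30] ####. => #  t=0,i=10
  [29] ###.# => #  t=1,i=1
  [28] ###.. => .  t=0,i=11
  [27] ##.## => #  t=1,i=2
  [26] ##.#. => #  t=0,i=1
  [25] ##..# => .  t=1,i=14
  [24] ##... => #  t=0,i=12
  [23] #.### => #  t=1,i=3
  [22] #.##. => #  t=1,i=12
  [21] #.#.# => .  t=0,i=2
  [20] #.#.. => #  t=0,i=4
  [19] #..## => .  t=0,i=6
  [18] #..#. => .  t=5,i=20
  [17] #...# => #  t=0,i=13
  [16] #.... => .  t=2,i=15
  [15] .#### => .  t=0,i=8
  [14] .###. => .  t=1,i=0
  [13] .##.# => #  t=0,i=0
  [12] .##.. => #  t=1,i=13
  [11] .#.## => .  t=3,i=15
  [10] .#.#. => #  t=0,i=3
  [9] .#..# => #  t=0,i=5
  [8] .#... => .  t=4,i=3
  [7] ..### => .  t=0,i=7
  [6] ..##. => #  t=0,i=20
  [5] ..#.# => .  t=0,i=15
  [4] ..#.. => #  t=4,i=2
  [3] ...## => #  t=1,i=8
  [2] ...#. => .  t=0,i=14
  [1] ....# => #  t=2,i=16
  [0] ..... => .  t=3,i=4
  bits 11101101110100100011011001011010 = 3989976666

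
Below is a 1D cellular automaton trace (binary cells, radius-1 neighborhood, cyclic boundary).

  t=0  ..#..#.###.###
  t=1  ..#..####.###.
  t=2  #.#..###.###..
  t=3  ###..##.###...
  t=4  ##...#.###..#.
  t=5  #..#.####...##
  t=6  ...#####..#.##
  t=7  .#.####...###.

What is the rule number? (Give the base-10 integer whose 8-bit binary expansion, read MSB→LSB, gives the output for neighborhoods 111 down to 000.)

173

  ###|#  b7=1 t=0,i=8
  ##.|.  b6=0 t=0,i=9
  #.#|#  b5=1 t=0,i=6
  #..|.  b4=0 t=0,i=0
  .##|#  b3=1 t=0,i=7
  .#.|#  b2=1 t=0,i=2
  ..#|.  b1=0 t=0,i=1
  ...|#  b0=1 t=1,i=0
  bits 10101101 = 173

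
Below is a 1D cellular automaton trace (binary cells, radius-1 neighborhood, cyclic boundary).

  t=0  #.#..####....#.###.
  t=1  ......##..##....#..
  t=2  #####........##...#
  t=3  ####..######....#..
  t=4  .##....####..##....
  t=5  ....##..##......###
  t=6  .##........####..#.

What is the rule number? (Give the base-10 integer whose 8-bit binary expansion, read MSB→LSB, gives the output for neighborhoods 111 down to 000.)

  ### -> #   bit 7 = 1  t=0,i=6
  ##. -> .   bit 6 = 0  t=0,i=8
  #.# -> .   bit 5 = 0  t=0,i=1
  #.. -> .   bit 4 = 0  t=0,i=3
  .## -> .   bit 3 = 0  t=0,i=5
  .#. -> .   bit 2 = 0  t=0,i=0
  ..# -> .   bit 1 = 0  t=0,i=4
  ... -> #   bit 0 = 1  t=0,i=10
  bits 10000001 = 129

129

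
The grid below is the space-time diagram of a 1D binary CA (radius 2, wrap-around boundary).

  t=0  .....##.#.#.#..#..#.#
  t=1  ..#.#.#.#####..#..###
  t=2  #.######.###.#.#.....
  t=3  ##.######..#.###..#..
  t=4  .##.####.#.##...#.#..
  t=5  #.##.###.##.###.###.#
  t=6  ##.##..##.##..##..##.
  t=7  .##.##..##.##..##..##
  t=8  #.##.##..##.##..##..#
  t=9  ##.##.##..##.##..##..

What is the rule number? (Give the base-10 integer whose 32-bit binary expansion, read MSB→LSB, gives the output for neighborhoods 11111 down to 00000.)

3945970745

  nb #####: next=#  (t=1,i=10, bit31=1)
  nb ####.: next=#  (t=1,i=11, bit30=1)
  nb ###.#: next=#  (t=2,i=7, bit29=1)
  nb ###..: next=.  (t=1,i=12, bit28=0)
  nb ##.##: next=#  (t=2,i=8, bit27=1)
  nb ##.#.: next=.  (t=0,i=7, bit26=0)
  nb ##..#: next=#  (t=1,i=0, bit25=1)
  nb ##...: next=#  (t=4,i=13, bit24=1)
  nb #.###: next=.  (t=1,i=8, bit23=0)
  nb #.##.: next=.  (t=4,i=11, bit22=0)
  nb #.#.#: next=#  (t=0,i=8, bit21=1)
  nb #.#..: next=#  (t=0,i=12, bit20=1)
  nb #..##: next=.  (t=1,i=17, bit19=0)
  nb #..#.: next=.  (t=0,i=14, bit18=0)
  nb #...#: next=#  (t=4,i=14, bit17=1)
  nb #....: next=.  (t=0,i=1, bit16=0)
  nb .####: next=#  (t=1,i=9, bit15=1)
  nb .###.: next=.  (t=1,i=19, bit14=0)
  nb .##.#: next=#  (t=0,i=6, bit13=1)
  nb .##..: next=#  (t=4,i=12, bit12=1)
  nb .#.##: next=#  (t=1,i=7, bit11=1)
  nb .#.#.: next=#  (t=0,i=9, bit10=1)
  nb .#..#: next=.  (t=0,i=13, bit9=0)
  nb .#...: next=.  (t=0,i=0, bit8=0)
  nb ..###: next=.  (t=1,i=18, bit7=0)
  nb ..##.: next=.  (t=0,i=5, bit6=0)
  nb ..#.#: next=#  (t=0,i=18, bit5=1)
  nb ..#..: next=#  (t=0,i=15, bit4=1)
  nb ...##: next=#  (t=0,i=4, bit3=1)
  nb ...#.: next=.  (t=2,i=20, bit2=0)
  nb ....#: next=.  (t=0,i=3, bit1=0)
  nb .....: next=#  (t=0,i=2, bit0=1)
  bits 11101011001100101011110000111001 = 3945970745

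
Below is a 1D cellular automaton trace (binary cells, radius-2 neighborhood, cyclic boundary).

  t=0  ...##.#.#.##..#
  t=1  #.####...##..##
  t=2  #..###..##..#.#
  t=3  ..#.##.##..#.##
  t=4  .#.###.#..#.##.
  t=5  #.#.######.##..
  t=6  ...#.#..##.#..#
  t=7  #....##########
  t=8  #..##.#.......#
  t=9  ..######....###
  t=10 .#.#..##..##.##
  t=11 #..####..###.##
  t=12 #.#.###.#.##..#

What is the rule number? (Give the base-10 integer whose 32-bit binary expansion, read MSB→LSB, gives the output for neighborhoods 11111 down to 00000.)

  #####|.  b31=0 t=5,i=6
  ####.|#  b30=1 t=1,i=4
  ###.#|#  b29=1 t=1,i=0
  ###..|#  b28=1 t=1,i=5
  ##.##|.  b27=0 t=1,i=1
  ##.#.|#  b26=1 t=0,i=5
  ##..#|.  b25=0 t=0,i=12
  ##...|.  b24=0 t=1,i=6
  #.###|.  b23=0 t=1,i=2
  #.##.|#  b22=1 t=0,i=10
  #.#.#|.  b21=0 t=0,i=6
  #.#..|#  b20=1 t=4,i=7
  #..##|#  b19=1 t=1,i=12
  #..#.|#  b18=1 t=0,i=13
  #...#|.  b17=0 t=0,i=1
  #....|.  b16=0 t=7,i=2
  .####|#  b15=1 t=1,i=3
  .###.|#  b14=1 t=1,i=14
  .##.#|#  b13=1 t=0,i=4
  .##..|.  b12=0 t=0,i=11
  .#.##|#  b11=1 t=0,i=9
  .#.#.|.  b10=0 t=0,i=7
  .#..#|#  b9=1 t=4,i=8
  .#...|#  b8=1 t=0,i=0
  ..###|.  b7=0 t=1,i=13
  ..##.|#  b6=1 t=0,i=3
  ..#.#|.  b5=0 t=2,i=12
  ..#..|#  b4=1 t=0,i=14
  ...##|#  b3=1 t=0,i=2
  ...#.|.  b2=0 t=6,i=2
  ....#|#  b1=1 t=7,i=3
  .....|.  b0=0 t=8,i=9
  bits 01110100010111001110101101011010 = 1952246618

1952246618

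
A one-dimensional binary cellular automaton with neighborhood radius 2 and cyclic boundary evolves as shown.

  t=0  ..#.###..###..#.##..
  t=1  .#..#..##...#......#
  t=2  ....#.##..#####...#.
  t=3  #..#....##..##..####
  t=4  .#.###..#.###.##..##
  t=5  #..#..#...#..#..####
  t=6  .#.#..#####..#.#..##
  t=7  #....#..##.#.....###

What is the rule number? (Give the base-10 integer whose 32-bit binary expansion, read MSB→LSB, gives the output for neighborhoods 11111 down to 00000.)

3465224532

  nb #####: next=#  (t=2,i=12, bit31=1)
  nb ####.: next=#  (t=2,i=13, bit30=1)
  nb ###.#: next=.  (t=4,i=12, bit29=0)
  nb ###..: next=.  (t=0,i=6, bit28=0)
  nb ##.##: next=#  (t=4,i=13, bit27=1)
  nb ##.#.: next=#  (t=4,i=0, bit26=1)
  nb ##..#: next=#  (t=0,i=7, bit25=1)
  nb ##...: next=.  (t=0,i=18, bit24=0)
  nb #.###: next=#  (t=0,i=4, bit23=1)
  nb #.##.: next=.  (t=0,i=16, bit22=0)
  nb #.#.#: next=.  (t=4,i=1, bit21=0)
  nb #.#..: next=.  (t=1,i=1, bit20=0)
  nb #..##: next=#  (t=0,i=8, bit19=1)
  nb #..#.: next=.  (t=0,i=13, bit18=0)
  nb #...#: next=#  (t=1,i=10, bit17=1)
  nb #....: next=#  (t=0,i=19, bit16=1)
  nb .####: next=.  (t=2,i=11, bit15=0)
  nb .###.: next=.  (t=0,i=5, bit14=0)
  nb .##.#: next=#  (t=4,i=19, bit13=1)
  nb .##..: next=.  (t=0,i=17, bit12=0)
  nb .#.##: next=.  (t=0,i=3, bit11=0)
  nb .#.#.: next=.  (t=1,i=0, bit10=0)
  nb .#..#: next=.  (t=1,i=2, bit9=0)
  nb .#...: next=#  (t=1,i=13, bit8=1)
  nb ..###: next=.  (t=0,i=9, bit7=0)
  nb ..##.: next=#  (t=1,i=7, bit6=1)
  nb ..#.#: next=.  (t=0,i=2, bit5=0)
  nb ..#..: next=#  (t=1,i=4, bit4=1)
  nb ...##: next=.  (t=3,i=7, bit3=0)
  nb ...#.: next=#  (t=0,i=1, bit2=1)
  nb ....#: next=.  (t=0,i=0, bit1=0)
  nb .....: next=.  (t=1,i=15, bit0=0)
  bits 11001110100010110010000101010100 = 3465224532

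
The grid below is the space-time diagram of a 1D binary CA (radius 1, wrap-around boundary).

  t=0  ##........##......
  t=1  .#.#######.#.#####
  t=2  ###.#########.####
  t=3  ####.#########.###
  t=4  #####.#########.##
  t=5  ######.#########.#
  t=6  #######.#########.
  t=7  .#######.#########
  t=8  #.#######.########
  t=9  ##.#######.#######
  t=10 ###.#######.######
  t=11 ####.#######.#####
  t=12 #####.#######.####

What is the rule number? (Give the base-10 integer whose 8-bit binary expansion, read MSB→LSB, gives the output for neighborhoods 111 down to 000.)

  [7] ### => #  t=1,i=4
  [6] ##. => #  t=0,i=1
  [5] #.# => #  t=1,i=0
  [4] #.. => .  t=0,i=2
  [3] .## => .  t=0,i=0
  [2] .#. => #  t=1,i=1
  [1] ..# => #  t=0,i=9
  [0] ... => #  t=0,i=3
  bits 11100111 = 231

231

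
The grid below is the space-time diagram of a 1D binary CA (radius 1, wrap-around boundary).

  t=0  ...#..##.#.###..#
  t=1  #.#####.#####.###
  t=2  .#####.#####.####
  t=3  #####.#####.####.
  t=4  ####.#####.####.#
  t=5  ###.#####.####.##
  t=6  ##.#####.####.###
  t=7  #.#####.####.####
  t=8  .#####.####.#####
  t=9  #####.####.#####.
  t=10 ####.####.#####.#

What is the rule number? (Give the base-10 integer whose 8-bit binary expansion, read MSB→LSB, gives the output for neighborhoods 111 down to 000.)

190

  nb ###: next=#  (t=0,i=12, bit7=1)
  nb ##.: next=.  (t=0,i=7, bit6=0)
  nb #.#: next=#  (t=0,i=8, bit5=1)
  nb #..: next=#  (t=0,i=0, bit4=1)
  nb .##: next=#  (t=0,i=6, bit3=1)
  nb .#.: next=#  (t=0,i=3, bit2=1)
  nb ..#: next=#  (t=0,i=2, bit1=1)
  nb ...: next=.  (t=0,i=1, bit0=0)
  bits 10111110 = 190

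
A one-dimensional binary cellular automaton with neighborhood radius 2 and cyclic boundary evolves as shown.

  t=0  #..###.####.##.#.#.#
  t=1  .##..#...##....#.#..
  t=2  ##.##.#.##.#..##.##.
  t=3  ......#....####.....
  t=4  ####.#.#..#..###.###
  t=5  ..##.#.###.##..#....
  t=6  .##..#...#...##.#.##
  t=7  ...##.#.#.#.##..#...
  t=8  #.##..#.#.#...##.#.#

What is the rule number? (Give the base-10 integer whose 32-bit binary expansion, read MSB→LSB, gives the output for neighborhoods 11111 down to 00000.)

1933312877

  nb #####: next=.  (t=4,i=0, bit31=0)
  nb ####.: next=#  (t=0,i=9, bit30=1)
  nb ###.#: next=#  (t=0,i=5, bit29=1)
  nb ###..: next=#  (t=3,i=14, bit28=1)
  nb ##.##: next=.  (t=0,i=6, bit27=0)
  nb ##.#.: next=.  (t=0,i=14, bit26=0)
  nb ##..#: next=#  (t=0,i=1, bit25=1)
  nb ##...: next=#  (t=1,i=11, bit24=1)
  nb #.###: next=.  (t=0,i=7, bit23=0)
  nb #.##.: next=.  (t=0,i=12, bit22=0)
  nb #.#.#: next=#  (t=0,i=15, bit21=1)
  nb #.#..: next=#  (t=1,i=17, bit20=1)
  nb #..##: next=#  (t=0,i=2, bit19=1)
  nb #..#.: next=#  (t=1,i=4, bit18=1)
  nb #...#: next=.  (t=1,i=7, bit17=0)
  nb #....: next=.  (t=1,i=12, bit16=0)
  nb .####: next=.  (t=0,i=8, bit15=0)
  nb .###.: next=.  (t=0,i=4, bit14=0)
  nb .##.#: next=.  (t=0,i=13, bit13=0)
  nb .##..: next=.  (t=0,i=0, bit12=0)
  nb .#.##: next=.  (t=0,i=18, bit11=0)
  nb .#.#.: next=.  (t=0,i=16, bit10=0)
  nb .#..#: next=#  (t=2,i=12, bit9=1)
  nb .#...: next=#  (t=1,i=6, bit8=1)
  nb ..###: next=.  (t=0,i=3, bit7=0)
  nb ..##.: next=#  (t=1,i=1, bit6=1)
  nb ..#.#: next=#  (t=1,i=15, bit5=1)
  nb ..#..: next=.  (t=1,i=5, bit4=0)
  nb ...##: next=#  (t=1,i=0, bit3=1)
  nb ...#.: next=#  (t=1,i=14, bit2=1)
  nb ....#: next=.  (t=1,i=13, bit1=0)
  nb .....: next=#  (t=3,i=0, bit0=1)
  bits 01110011001111000000001101101101 = 1933312877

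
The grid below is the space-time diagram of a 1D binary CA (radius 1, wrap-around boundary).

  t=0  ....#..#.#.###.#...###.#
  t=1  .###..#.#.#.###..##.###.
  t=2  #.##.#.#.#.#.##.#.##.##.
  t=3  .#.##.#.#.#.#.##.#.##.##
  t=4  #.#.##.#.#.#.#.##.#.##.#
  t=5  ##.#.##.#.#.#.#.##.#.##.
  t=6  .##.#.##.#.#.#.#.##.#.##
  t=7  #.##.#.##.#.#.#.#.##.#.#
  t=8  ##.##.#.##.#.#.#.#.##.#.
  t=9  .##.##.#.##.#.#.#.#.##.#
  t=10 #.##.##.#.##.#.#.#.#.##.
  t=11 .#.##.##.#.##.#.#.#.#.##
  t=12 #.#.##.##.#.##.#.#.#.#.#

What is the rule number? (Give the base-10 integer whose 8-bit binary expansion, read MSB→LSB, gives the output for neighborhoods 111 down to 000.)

  ###|#  b7=1 t=0,i=12
  ##.|#  b6=1 t=0,i=13
  #.#|#  b5=1 t=0,i=8
  #..|.  b4=0 t=0,i=0
  .##|.  b3=0 t=0,i=11
  .#.|.  b2=0 t=0,i=4
  ..#|#  b1=1 t=0,i=3
  ...|#  b0=1 t=0,i=1
  bits 11100011 = 227

227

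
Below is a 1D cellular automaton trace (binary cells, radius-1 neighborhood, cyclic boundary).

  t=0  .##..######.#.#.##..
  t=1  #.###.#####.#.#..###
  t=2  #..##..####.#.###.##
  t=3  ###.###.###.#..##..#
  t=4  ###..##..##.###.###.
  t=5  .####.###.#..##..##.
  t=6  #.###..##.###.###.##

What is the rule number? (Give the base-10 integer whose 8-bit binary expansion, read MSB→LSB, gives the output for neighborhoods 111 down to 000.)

215

  ### -> #   bit 7 = 1  t=0,i=6
  ##. -> #   bit 6 = 1  t=0,i=2
  #.# -> .   bit 5 = 0  t=0,i=11
  #.. -> #   bit 4 = 1  t=0,i=3
  .## -> .   bit 3 = 0  t=0,i=1
  .#. -> #   bit 2 = 1  t=0,i=12
  ..# -> #   bit 1 = 1  t=0,i=0
  ... -> #   bit 0 = 1  t=0,i=19
  bits 11010111 = 215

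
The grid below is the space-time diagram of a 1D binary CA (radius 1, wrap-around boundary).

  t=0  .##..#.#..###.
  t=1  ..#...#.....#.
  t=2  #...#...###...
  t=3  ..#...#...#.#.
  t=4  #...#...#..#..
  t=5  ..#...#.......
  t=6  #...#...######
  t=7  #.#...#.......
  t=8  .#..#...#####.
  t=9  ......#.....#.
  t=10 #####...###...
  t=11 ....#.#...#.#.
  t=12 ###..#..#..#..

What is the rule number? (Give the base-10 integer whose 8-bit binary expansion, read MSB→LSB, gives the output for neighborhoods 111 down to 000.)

  [7] ### => .  t=0,i=11
  [6] ##. => #  t=0,i=2
  [5] #.# => #  t=0,i=6
  [4] #.. => .  t=0,i=3
  [3] .## => .  t=0,i=1
  [2] .#. => .  t=0,i=5
  [1] ..# => .  t=0,i=0
  [0] ... => #  t=1,i=0
  bits 01100001 = 97

97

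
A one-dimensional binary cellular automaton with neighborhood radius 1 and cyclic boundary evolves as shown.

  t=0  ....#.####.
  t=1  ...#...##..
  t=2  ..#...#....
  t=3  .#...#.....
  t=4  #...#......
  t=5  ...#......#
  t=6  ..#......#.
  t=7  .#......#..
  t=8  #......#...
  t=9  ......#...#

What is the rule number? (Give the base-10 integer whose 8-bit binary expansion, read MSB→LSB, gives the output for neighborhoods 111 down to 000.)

130

  [7] ### => #  t=0,i=7
  [6] ##. => .  t=0,i=9
  [5] #.# => .  t=0,i=5
  [4] #.. => .  t=0,i=10
  [3] .## => .  t=0,i=6
  [2] .#. => .  t=0,i=4
  [1] ..# => #  t=0,i=3
  [0] ... => .  t=0,i=0
  bits 10000010 = 130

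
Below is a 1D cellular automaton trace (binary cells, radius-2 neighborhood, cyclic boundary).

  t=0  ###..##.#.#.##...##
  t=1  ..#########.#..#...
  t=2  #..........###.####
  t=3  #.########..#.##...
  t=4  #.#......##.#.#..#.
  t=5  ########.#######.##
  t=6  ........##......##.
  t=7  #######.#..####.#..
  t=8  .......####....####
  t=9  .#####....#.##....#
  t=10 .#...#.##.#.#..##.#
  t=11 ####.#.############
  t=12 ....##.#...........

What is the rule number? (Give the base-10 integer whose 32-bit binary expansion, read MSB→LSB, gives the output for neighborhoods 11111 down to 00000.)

  ##### -> .   bit 31 = 0  t=0,i=0
  ####. -> .   bit 30 = 0  t=0,i=1
  ###.# -> .   bit 29 = 0  t=1,i=10
  ###.. -> #   bit 28 = 1  t=0,i=2
  ##.## -> #   bit 27 = 1  t=2,i=14
  ##.#. -> #   bit 26 = 1  t=0,i=7
  ##..# -> #   bit 25 = 1  t=0,i=3
  ##... -> .   bit 24 = 0  t=0,i=14
  #.### -> #   bit 23 = 1  t=2,i=15
  #.##. -> #   bit 22 = 1  t=0,i=12
  #.#.# -> #   bit 21 = 1  t=0,i=8
  #.#.. -> #   bit 20 = 1  t=1,i=12
  #..## -> #   bit 19 = 1  t=0,i=4
  #..#. -> .   bit 18 = 0  t=1,i=14
  #...# -> #   bit 17 = 1  t=0,i=15
  #.... -> #   bit 16 = 1  t=1,i=17
  .#### -> .   bit 15 = 0  t=0,i=18
  .###. -> #   bit 14 = 1  t=2,i=12
  .##.# -> #   bit 13 = 1  t=0,i=6
  .##.. -> .   bit 12 = 0  t=0,i=13
  .#.## -> .   bit 11 = 0  t=0,i=11
  .#.#. -> #   bit 10 = 1  t=0,i=9
  .#..# -> #   bit 9 = 1  t=1,i=13
  .#... -> #   bit 8 = 1  t=1,i=16
  ..### -> .   bit 7 = 0  t=0,i=17
  ..##. -> #   bit 6 = 1  t=0,i=5
  ..#.# -> #   bit 5 = 1  t=3,i=0
  ..#.. -> #   bit 4 = 1  t=1,i=15
  ...## -> .   bit 3 = 0  t=0,i=16
  ...#. -> .   bit 2 = 0  t=3,i=18
  ....# -> #   bit 1 = 1  t=1,i=0
  ..... -> #   bit 0 = 1  t=1,i=18
  bits 00011110111110110110011101110011 = 519792499

519792499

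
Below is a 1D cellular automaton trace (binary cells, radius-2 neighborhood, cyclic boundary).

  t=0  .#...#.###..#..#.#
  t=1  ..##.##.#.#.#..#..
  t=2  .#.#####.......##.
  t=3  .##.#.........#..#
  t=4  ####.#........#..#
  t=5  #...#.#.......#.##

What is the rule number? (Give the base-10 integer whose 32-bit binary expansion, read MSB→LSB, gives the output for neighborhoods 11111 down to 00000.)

239790520

  nb #####: next=.  (t=2,i=5, bit31=0)
  nb ####.: next=.  (t=2,i=6, bit30=0)
  nb ###.#: next=.  (t=4,i=3, bit29=0)
  nb ###..: next=.  (t=0,i=9, bit28=0)
  nb ##.##: next=#  (t=1,i=4, bit27=1)
  nb ##.#.: next=#  (t=1,i=7, bit26=1)
  nb ##..#: next=#  (t=0,i=10, bit25=1)
  nb ##...: next=.  (t=2,i=8, bit24=0)
  nb #.###: next=.  (t=0,i=7, bit23=0)
  nb #.##.: next=#  (t=1,i=5, bit22=1)
  nb #.#.#: next=.  (t=0,i=17, bit21=0)
  nb #.#..: next=.  (t=0,i=1, bit20=0)
  nb #..##: next=#  (t=4,i=16, bit19=1)
  nb #..#.: next=.  (t=0,i=11, bit18=0)
  nb #...#: next=#  (t=0,i=3, bit17=1)
  nb #....: next=.  (t=1,i=17, bit16=0)
  nb .####: next=#  (t=2,i=4, bit15=1)
  nb .###.: next=#  (t=0,i=8, bit14=1)
  nb .##.#: next=#  (t=1,i=3, bit13=1)
  nb .##..: next=.  (t=2,i=16, bit12=0)
  nb .#.##: next=#  (t=0,i=6, bit11=1)
  nb .#.#.: next=.  (t=0,i=0, bit10=0)
  nb .#..#: next=.  (t=0,i=13, bit9=0)
  nb .#...: next=#  (t=0,i=2, bit8=1)
  nb ..###: next=#  (t=4,i=17, bit7=1)
  nb ..##.: next=.  (t=1,i=2, bit6=0)
  nb ..#.#: next=#  (t=0,i=5, bit5=1)
  nb ..#..: next=#  (t=0,i=12, bit4=1)
  nb ...##: next=#  (t=1,i=1, bit3=1)
  nb ...#.: next=.  (t=0,i=4, bit2=0)
  nb ....#: next=.  (t=1,i=0, bit1=0)
  nb .....: next=.  (t=2,i=10, bit0=0)
  bits 00001110010010101110100110111000 = 239790520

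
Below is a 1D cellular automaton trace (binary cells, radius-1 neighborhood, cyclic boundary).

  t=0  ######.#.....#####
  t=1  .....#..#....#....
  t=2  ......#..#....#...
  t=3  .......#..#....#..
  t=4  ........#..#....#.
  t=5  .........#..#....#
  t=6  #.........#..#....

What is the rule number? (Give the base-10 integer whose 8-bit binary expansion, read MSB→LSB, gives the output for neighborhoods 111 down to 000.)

  ### -> .   bit 7 = 0  t=0,i=0
  ##. -> #   bit 6 = 1  t=0,i=5
  #.# -> .   bit 5 = 0  t=0,i=6
  #.. -> #   bit 4 = 1  t=0,i=8
  .## -> #   bit 3 = 1  t=0,i=13
  .#. -> .   bit 2 = 0  t=0,i=7
  ..# -> .   bit 1 = 0  t=0,i=12
  ... -> .   bit 0 = 0  t=0,i=9
  bits 01011000 = 88

88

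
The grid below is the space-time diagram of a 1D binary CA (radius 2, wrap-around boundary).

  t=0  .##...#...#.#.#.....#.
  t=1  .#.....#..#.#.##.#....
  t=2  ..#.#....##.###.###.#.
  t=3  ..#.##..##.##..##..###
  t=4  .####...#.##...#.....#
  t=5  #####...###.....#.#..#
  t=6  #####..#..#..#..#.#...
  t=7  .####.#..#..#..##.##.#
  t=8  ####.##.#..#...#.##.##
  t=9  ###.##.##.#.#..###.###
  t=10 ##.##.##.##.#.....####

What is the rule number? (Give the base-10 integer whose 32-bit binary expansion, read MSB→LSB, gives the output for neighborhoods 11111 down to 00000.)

3707013481

  [31] ##### => #  t=5,i=1
  [30] ####. => #  t=4,i=3
  [29] ###.# => .  t=2,i=14
  [28] ###.. => #  t=3,i=21
  [27] ##.## => #  t=2,i=11
  [26] ##.#. => #  t=1,i=16
  [25] ##..# => .  t=3,i=0
  [24] ##... => .  t=0,i=3
  [23] #.### => #  t=2,i=12
  [22] #.##. => #  t=1,i=14
  [21] #.#.# => #  t=0,i=12
  [20] #.#.. => #  t=0,i=14
  [19] #..## => .  t=0,i=0
  [18] #..#. => #  t=1,i=9
  [17] #...# => .  t=0,i=4
  [16] #.... => .  t=0,i=16
  [15] .#### => #  t=4,i=2
  [14] .###. => .  t=2,i=13
  [13] .##.# => .  t=1,i=15
  [12] .##.. => .  t=0,i=2
  [11] .#.## => #  t=1,i=13
  [10] .#.#. => .  t=0,i=11
  [9] .#..# => .  t=0,i=21
  [8] .#... => #  t=0,i=7
  [7] ..### => .  t=3,i=19
  [6] ..##. => #  t=0,i=1
  [5] ..#.# => #  t=0,i=10
  [4] ..#.. => .  t=0,i=6
  [3] ...## => #  t=2,i=8
  [2] ...#. => .  t=0,i=5
  [1] ....# => .  t=0,i=18
  [0] ..... => #  t=0,i=17
  bits 11011100111101001000100101101001 = 3707013481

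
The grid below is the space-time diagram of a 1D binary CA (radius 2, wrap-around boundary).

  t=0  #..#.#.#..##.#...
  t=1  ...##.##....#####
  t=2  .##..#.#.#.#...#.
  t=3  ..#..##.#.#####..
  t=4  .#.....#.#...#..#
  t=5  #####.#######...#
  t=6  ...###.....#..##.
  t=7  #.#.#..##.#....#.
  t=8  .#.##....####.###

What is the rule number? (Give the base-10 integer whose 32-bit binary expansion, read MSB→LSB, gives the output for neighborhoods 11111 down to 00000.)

1813208365

  ##### -> .   bit 31 = 0  t=1,i=14
  ####. -> #   bit 30 = 1  t=1,i=15
  ###.# -> #   bit 29 = 1  t=5,i=4
  ###.. -> .   bit 28 = 0  t=1,i=16
  ##.## -> #   bit 27 = 1  t=1,i=5
  ##.#. -> #   bit 26 = 1  t=0,i=12
  ##..# -> .   bit 25 = 0  t=2,i=3
  ##... -> .   bit 24 = 0  t=1,i=0
  #.### -> .   bit 23 = 0  t=3,i=10
  #.##. -> .   bit 22 = 0  t=1,i=6
  #.#.# -> .   bit 21 = 0  t=0,i=5
  #.#.. -> #   bit 20 = 1  t=0,i=7
  #..## -> .   bit 19 = 0  t=0,i=9
  #..#. -> .   bit 18 = 0  t=0,i=2
  #...# -> #   bit 17 = 1  t=0,i=15
  #.... -> #   bit 16 = 1  t=1,i=9
  .#### -> .   bit 15 = 0  t=1,i=13
  .###. -> #   bit 14 = 1  t=6,i=4
  .##.# -> .   bit 13 = 0  t=0,i=11
  .##.. -> #   bit 12 = 1  t=1,i=7
  .#.## -> #   bit 11 = 1  t=3,i=9
  .#.#. -> #   bit 10 = 1  t=0,i=4
  .#..# -> .   bit 9 = 0  t=0,i=1
  .#... -> #   bit 8 = 1  t=0,i=14
  ..### -> .   bit 7 = 0  t=1,i=12
  ..##. -> .   bit 6 = 0  t=0,i=10
  ..#.# -> #   bit 5 = 1  t=0,i=3
  ..#.. -> .   bit 4 = 0  t=0,i=0
  ...## -> #   bit 3 = 1  t=1,i=2
  ...#. -> #   bit 2 = 1  t=0,i=16
  ....# -> .   bit 1 = 0  t=1,i=10
  ..... -> #   bit 0 = 1  t=4,i=4
  bits 01101100000100110101110100101101 = 1813208365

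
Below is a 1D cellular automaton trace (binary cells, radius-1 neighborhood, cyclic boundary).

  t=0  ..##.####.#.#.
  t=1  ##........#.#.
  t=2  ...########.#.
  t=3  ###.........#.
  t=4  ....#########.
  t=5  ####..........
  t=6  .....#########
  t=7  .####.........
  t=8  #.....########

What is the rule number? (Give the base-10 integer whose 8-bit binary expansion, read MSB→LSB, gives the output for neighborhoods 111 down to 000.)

7

  ### -> .   bit 7 = 0  t=0,i=6
  ##. -> .   bit 6 = 0  t=0,i=3
  #.# -> .   bit 5 = 0  t=0,i=4
  #.. -> .   bit 4 = 0  t=0,i=13
  .## -> .   bit 3 = 0  t=0,i=2
  .#. -> #   bit 2 = 1  t=0,i=10
  ..# -> #   bit 1 = 1  t=0,i=1
  ... -> #   bit 0 = 1  t=0,i=0
  bits 00000111 = 7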